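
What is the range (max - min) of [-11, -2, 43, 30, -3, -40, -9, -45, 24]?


Maximum value: 43
Minimum value: -45
Range = 43 - (-45) = 88
Final answer: 88


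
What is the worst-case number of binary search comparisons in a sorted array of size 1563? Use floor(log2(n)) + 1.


Binary search halves the search space each step.
Maximum comparisons = floor(log2(1563)) + 1
log2(1563) = 10.6101
floor(log2(1563)) = 10, so 10 + 1 = 11
Final answer: 11


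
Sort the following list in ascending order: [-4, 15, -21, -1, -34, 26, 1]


Original list: [-4, 15, -21, -1, -34, 26, 1]
Repeatedly take the smallest remaining element:
  Remaining [-4, 15, -21, -1, -34, 26, 1] -> smallest is -34
  Remaining [-4, 15, -21, -1, 26, 1] -> smallest is -21
  Remaining [-4, 15, -1, 26, 1] -> smallest is -4
  Remaining [15, -1, 26, 1] -> smallest is -1
  Remaining [15, 26, 1] -> smallest is 1
  Remaining [15, 26] -> smallest is 15
  Remaining [26] -> smallest is 26
Collecting the picks in order gives the sorted list.
Final answer: [-34, -21, -4, -1, 1, 15, 26]


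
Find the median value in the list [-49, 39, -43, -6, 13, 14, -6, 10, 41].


First, sort the list: [-49, -43, -6, -6, 10, 13, 14, 39, 41]
The list has 9 elements (odd count).
The middle index is 4 (0-based), and the element there is 10.
Final answer: 10


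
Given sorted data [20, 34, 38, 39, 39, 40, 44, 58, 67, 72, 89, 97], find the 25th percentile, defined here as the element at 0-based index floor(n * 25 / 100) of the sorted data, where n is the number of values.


The dataset has n = 12 elements.
Index = floor(12 * 25 / 100) = floor(300 / 100) = floor(3) = 3
Counting from index 0 in the sorted data, the element at index 3 is 39.
Final answer: 39


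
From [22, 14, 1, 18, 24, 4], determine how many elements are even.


Check each element:
  22 is even
  14 is even
  1 is odd
  18 is even
  24 is even
  4 is even
Evens: [22, 14, 18, 24, 4]
Count of evens = 5
Final answer: 5


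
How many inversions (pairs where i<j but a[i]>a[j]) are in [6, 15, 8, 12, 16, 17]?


For each element, count the later elements that are smaller than it:
  6 (index 0): smaller elements after it = [] -> 0
  15 (index 1): smaller elements after it = [8, 12] -> 2
  8 (index 2): smaller elements after it = [] -> 0
  12 (index 3): smaller elements after it = [] -> 0
  16 (index 4): smaller elements after it = [] -> 0
Total inversions = 0 + 2 + 0 + 0 + 0 = 2
Final answer: 2


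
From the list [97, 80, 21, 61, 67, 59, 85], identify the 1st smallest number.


Sort ascending: [21, 59, 61, 67, 80, 85, 97]
The 1st element (1-indexed) is at index 0.
Value = 21
Final answer: 21


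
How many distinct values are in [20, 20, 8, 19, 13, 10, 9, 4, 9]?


List all unique values:
Distinct values: [4, 8, 9, 10, 13, 19, 20]
Count = 7
Final answer: 7


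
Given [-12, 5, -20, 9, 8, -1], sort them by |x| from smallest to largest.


Compute absolute values:
  |-12| = 12
  |5| = 5
  |-20| = 20
  |9| = 9
  |8| = 8
  |-1| = 1
Absolute values in increasing order: 1 < 5 < 8 < 9 < 12 < 20
Listing the original numbers in that order gives the answer.
Final answer: [-1, 5, 8, 9, -12, -20]


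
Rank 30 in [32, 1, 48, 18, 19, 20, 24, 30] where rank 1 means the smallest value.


Sort ascending: [1, 18, 19, 20, 24, 30, 32, 48]
Find 30 in the sorted list.
30 is at position 6 (1-indexed).
Final answer: 6


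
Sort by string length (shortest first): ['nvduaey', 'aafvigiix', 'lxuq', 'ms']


Compute lengths:
  'nvduaey' has length 7
  'aafvigiix' has length 9
  'lxuq' has length 4
  'ms' has length 2
Lengths in increasing order: 2 < 4 < 7 < 9
Listing the words in that order gives the answer.
Final answer: ['ms', 'lxuq', 'nvduaey', 'aafvigiix']


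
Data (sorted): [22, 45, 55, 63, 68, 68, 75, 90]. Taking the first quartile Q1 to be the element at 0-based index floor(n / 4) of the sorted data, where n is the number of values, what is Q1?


The list has n = 8 elements.
Q1 index = floor(8 / 4) = floor(2) = 2
Counting from index 0 in the sorted data, the element at index 2 is 55.
Final answer: 55


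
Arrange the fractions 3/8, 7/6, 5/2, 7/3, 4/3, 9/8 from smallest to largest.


Convert to decimal for comparison:
  3/8 = 0.375
  7/6 = 1.1667
  5/2 = 2.5
  7/3 = 2.3333
  4/3 = 1.3333
  9/8 = 1.125
Decimals in increasing order: 0.375 < 1.125 < 1.1667 < 1.3333 < 2.3333 < 2.5
Writing each back as its fraction gives the sorted order.
Final answer: 3/8, 9/8, 7/6, 4/3, 7/3, 5/2


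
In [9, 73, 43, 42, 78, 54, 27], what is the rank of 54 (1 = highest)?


Sort descending: [78, 73, 54, 43, 42, 27, 9]
Find 54 in the sorted list.
54 is at position 3.
Final answer: 3


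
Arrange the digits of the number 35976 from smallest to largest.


The number 35976 has digits: 3, 5, 9, 7, 6
Sorted: 3, 5, 6, 7, 9
Joining the sorted digits gives the result.
Final answer: 35679


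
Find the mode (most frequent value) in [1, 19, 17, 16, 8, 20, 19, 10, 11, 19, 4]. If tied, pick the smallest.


Count the frequency of each value:
  1 appears 1 time(s)
  4 appears 1 time(s)
  8 appears 1 time(s)
  10 appears 1 time(s)
  11 appears 1 time(s)
  16 appears 1 time(s)
  17 appears 1 time(s)
  19 appears 3 time(s)
  20 appears 1 time(s)
Maximum frequency is 3.
Only 19 reaches that frequency, so it is the mode.
Final answer: 19


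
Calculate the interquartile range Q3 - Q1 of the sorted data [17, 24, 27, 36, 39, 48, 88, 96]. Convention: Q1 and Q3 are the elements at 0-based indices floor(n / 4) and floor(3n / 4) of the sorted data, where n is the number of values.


The data has n = 8 elements.
Q1 index = floor(8 / 4) = floor(2) = 2; Q3 index = floor(3 * 8 / 4) = floor(6) = 6
Q1 = element at index 2 = 27
Q3 = element at index 6 = 88
IQR = 88 - 27 = 61
Final answer: 61


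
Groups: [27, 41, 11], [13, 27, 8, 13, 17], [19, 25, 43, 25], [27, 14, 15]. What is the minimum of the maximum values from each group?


Find max of each group:
  Group 1: [27, 41, 11] -> max = 41
  Group 2: [13, 27, 8, 13, 17] -> max = 27
  Group 3: [19, 25, 43, 25] -> max = 43
  Group 4: [27, 14, 15] -> max = 27
Maxes: [41, 27, 43, 27]
Minimum of maxes = 27
Final answer: 27


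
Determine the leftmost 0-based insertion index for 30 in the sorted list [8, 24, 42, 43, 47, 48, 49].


List is sorted: [8, 24, 42, 43, 47, 48, 49]
We need the leftmost position where 30 can be inserted, i.e. the first index whose element is >= 30 (or the end of the list if none is).
Binary search with low=0, high=7 (0-based indices):
  low=0, high=7, mid=3: a[3]=43 >= 30, so high = 3
  low=0, high=3, mid=1: a[1]=24 < 30, so low = 2
  low=2, high=3, mid=2: a[2]=42 >= 30, so high = 2
Now low = high = 2, so the insertion index is 2.
Final answer: 2


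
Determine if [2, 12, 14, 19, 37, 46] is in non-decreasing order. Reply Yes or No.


Check consecutive pairs:
  2 <= 12? True
  12 <= 14? True
  14 <= 19? True
  19 <= 37? True
  37 <= 46? True
Every consecutive pair is in order, so the list is non-decreasing.
Final answer: Yes


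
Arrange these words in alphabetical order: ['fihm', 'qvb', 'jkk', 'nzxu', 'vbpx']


Compare strings character by character (the first differing letter decides):
  'fihm' < 'jkk' since 'f' < 'j' at position 1
  'jkk' < 'nzxu' since 'j' < 'n' at position 1
  'nzxu' < 'qvb' since 'n' < 'q' at position 1
  'qvb' < 'vbpx' since 'q' < 'v' at position 1
Chaining these comparisons gives the alphabetical order.
Final answer: ['fihm', 'jkk', 'nzxu', 'qvb', 'vbpx']


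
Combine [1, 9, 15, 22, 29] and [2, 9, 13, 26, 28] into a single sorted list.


List A: [1, 9, 15, 22, 29]
List B: [2, 9, 13, 26, 28]
Repeatedly compare the front elements and take the smaller:
  1 vs 2 -> take 1
  9 vs 2 -> take 2
  9 vs 9 -> take 9
  15 vs 9 -> take 9
  15 vs 13 -> take 13
  15 vs 26 -> take 15
  22 vs 26 -> take 22
  29 vs 26 -> take 26
  29 vs 28 -> take 28
  B is exhausted; append the rest of A: [29]
Final answer: [1, 2, 9, 9, 13, 15, 22, 26, 28, 29]


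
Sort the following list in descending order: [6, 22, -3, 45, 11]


Original list: [6, 22, -3, 45, 11]
Repeatedly take the largest remaining element:
  Remaining [6, 22, -3, 45, 11] -> largest is 45
  Remaining [6, 22, -3, 11] -> largest is 22
  Remaining [6, -3, 11] -> largest is 11
  Remaining [6, -3] -> largest is 6
  Remaining [-3] -> largest is -3
Collecting the picks in order gives the descending list.
Final answer: [45, 22, 11, 6, -3]


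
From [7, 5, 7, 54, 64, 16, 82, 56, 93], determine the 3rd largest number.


Sort descending: [93, 82, 64, 56, 54, 16, 7, 7, 5]
The 3rd element (1-indexed) is at index 2.
Value = 64
Final answer: 64


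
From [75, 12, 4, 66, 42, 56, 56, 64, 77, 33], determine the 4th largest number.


Sort descending: [77, 75, 66, 64, 56, 56, 42, 33, 12, 4]
The 4th element (1-indexed) is at index 3.
Value = 64
Final answer: 64


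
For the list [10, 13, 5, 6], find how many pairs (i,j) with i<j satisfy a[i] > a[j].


For each element, count the later elements that are smaller than it:
  10 (index 0): smaller elements after it = [5, 6] -> 2
  13 (index 1): smaller elements after it = [5, 6] -> 2
  5 (index 2): smaller elements after it = [] -> 0
Total inversions = 2 + 2 + 0 = 4
Final answer: 4


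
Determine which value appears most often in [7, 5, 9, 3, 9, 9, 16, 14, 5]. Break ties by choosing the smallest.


Count the frequency of each value:
  3 appears 1 time(s)
  5 appears 2 time(s)
  7 appears 1 time(s)
  9 appears 3 time(s)
  14 appears 1 time(s)
  16 appears 1 time(s)
Maximum frequency is 3.
Only 9 reaches that frequency, so it is the mode.
Final answer: 9


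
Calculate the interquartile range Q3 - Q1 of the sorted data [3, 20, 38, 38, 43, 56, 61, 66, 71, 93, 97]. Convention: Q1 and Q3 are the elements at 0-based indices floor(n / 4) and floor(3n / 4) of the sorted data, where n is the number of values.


The data has n = 11 elements.
Q1 index = floor(11 / 4) = floor(2.75) = 2; Q3 index = floor(3 * 11 / 4) = floor(8.25) = 8
Q1 = element at index 2 = 38
Q3 = element at index 8 = 71
IQR = 71 - 38 = 33
Final answer: 33


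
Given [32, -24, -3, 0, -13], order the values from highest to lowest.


Original list: [32, -24, -3, 0, -13]
Repeatedly take the largest remaining element:
  Remaining [32, -24, -3, 0, -13] -> largest is 32
  Remaining [-24, -3, 0, -13] -> largest is 0
  Remaining [-24, -3, -13] -> largest is -3
  Remaining [-24, -13] -> largest is -13
  Remaining [-24] -> largest is -24
Collecting the picks in order gives the descending list.
Final answer: [32, 0, -3, -13, -24]


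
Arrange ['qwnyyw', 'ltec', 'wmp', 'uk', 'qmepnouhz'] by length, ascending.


Compute lengths:
  'qwnyyw' has length 6
  'ltec' has length 4
  'wmp' has length 3
  'uk' has length 2
  'qmepnouhz' has length 9
Lengths in increasing order: 2 < 3 < 4 < 6 < 9
Listing the words in that order gives the answer.
Final answer: ['uk', 'wmp', 'ltec', 'qwnyyw', 'qmepnouhz']


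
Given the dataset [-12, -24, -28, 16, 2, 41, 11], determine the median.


First, sort the list: [-28, -24, -12, 2, 11, 16, 41]
The list has 7 elements (odd count).
The middle index is 3 (0-based), and the element there is 2.
Final answer: 2


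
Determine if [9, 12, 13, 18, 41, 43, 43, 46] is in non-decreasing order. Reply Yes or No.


Check consecutive pairs:
  9 <= 12? True
  12 <= 13? True
  13 <= 18? True
  18 <= 41? True
  41 <= 43? True
  43 <= 43? True
  43 <= 46? True
Every consecutive pair is in order, so the list is non-decreasing.
Final answer: Yes


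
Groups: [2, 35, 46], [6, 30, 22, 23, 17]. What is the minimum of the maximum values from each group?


Find max of each group:
  Group 1: [2, 35, 46] -> max = 46
  Group 2: [6, 30, 22, 23, 17] -> max = 30
Maxes: [46, 30]
Minimum of maxes = 30
Final answer: 30


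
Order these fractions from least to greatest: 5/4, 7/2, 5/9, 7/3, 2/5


Convert to decimal for comparison:
  5/4 = 1.25
  7/2 = 3.5
  5/9 = 0.5556
  7/3 = 2.3333
  2/5 = 0.4
Decimals in increasing order: 0.4 < 0.5556 < 1.25 < 2.3333 < 3.5
Writing each back as its fraction gives the sorted order.
Final answer: 2/5, 5/9, 5/4, 7/3, 7/2


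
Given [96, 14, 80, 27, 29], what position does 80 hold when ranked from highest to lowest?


Sort descending: [96, 80, 29, 27, 14]
Find 80 in the sorted list.
80 is at position 2.
Final answer: 2


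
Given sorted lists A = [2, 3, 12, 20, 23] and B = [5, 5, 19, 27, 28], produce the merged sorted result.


List A: [2, 3, 12, 20, 23]
List B: [5, 5, 19, 27, 28]
Repeatedly compare the front elements and take the smaller:
  2 vs 5 -> take 2
  3 vs 5 -> take 3
  12 vs 5 -> take 5
  12 vs 5 -> take 5
  12 vs 19 -> take 12
  20 vs 19 -> take 19
  20 vs 27 -> take 20
  23 vs 27 -> take 23
  A is exhausted; append the rest of B: [27, 28]
Final answer: [2, 3, 5, 5, 12, 19, 20, 23, 27, 28]


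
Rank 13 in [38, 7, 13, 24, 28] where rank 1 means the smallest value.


Sort ascending: [7, 13, 24, 28, 38]
Find 13 in the sorted list.
13 is at position 2 (1-indexed).
Final answer: 2


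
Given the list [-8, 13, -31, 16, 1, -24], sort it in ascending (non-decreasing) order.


Original list: [-8, 13, -31, 16, 1, -24]
Repeatedly take the smallest remaining element:
  Remaining [-8, 13, -31, 16, 1, -24] -> smallest is -31
  Remaining [-8, 13, 16, 1, -24] -> smallest is -24
  Remaining [-8, 13, 16, 1] -> smallest is -8
  Remaining [13, 16, 1] -> smallest is 1
  Remaining [13, 16] -> smallest is 13
  Remaining [16] -> smallest is 16
Collecting the picks in order gives the sorted list.
Final answer: [-31, -24, -8, 1, 13, 16]


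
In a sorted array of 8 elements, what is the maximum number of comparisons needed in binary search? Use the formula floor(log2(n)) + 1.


Binary search halves the search space each step.
Maximum comparisons = floor(log2(8)) + 1
log2(8) = 3.0
floor(log2(8)) = 3, so 3 + 1 = 4
Final answer: 4


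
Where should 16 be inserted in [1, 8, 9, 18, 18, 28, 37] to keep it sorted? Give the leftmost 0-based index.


List is sorted: [1, 8, 9, 18, 18, 28, 37]
We need the leftmost position where 16 can be inserted, i.e. the first index whose element is >= 16 (or the end of the list if none is).
Binary search with low=0, high=7 (0-based indices):
  low=0, high=7, mid=3: a[3]=18 >= 16, so high = 3
  low=0, high=3, mid=1: a[1]=8 < 16, so low = 2
  low=2, high=3, mid=2: a[2]=9 < 16, so low = 3
Now low = high = 3, so the insertion index is 3.
Final answer: 3


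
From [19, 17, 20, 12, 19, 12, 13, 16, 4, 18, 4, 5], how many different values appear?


List all unique values:
Distinct values: [4, 5, 12, 13, 16, 17, 18, 19, 20]
Count = 9
Final answer: 9


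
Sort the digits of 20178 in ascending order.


The number 20178 has digits: 2, 0, 1, 7, 8
Sorted: 0, 1, 2, 7, 8
Joining the sorted digits gives the result.
Final answer: 01278


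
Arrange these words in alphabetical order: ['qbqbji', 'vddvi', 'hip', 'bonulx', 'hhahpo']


Compare strings character by character (the first differing letter decides):
  'bonulx' < 'hhahpo' since 'b' < 'h' at position 1
  'hhahpo' < 'hip' since 'h' < 'i' at position 2
  'hip' < 'qbqbji' since 'h' < 'q' at position 1
  'qbqbji' < 'vddvi' since 'q' < 'v' at position 1
Chaining these comparisons gives the alphabetical order.
Final answer: ['bonulx', 'hhahpo', 'hip', 'qbqbji', 'vddvi']


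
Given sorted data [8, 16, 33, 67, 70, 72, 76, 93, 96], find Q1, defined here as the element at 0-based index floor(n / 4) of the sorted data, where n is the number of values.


The list has n = 9 elements.
Q1 index = floor(9 / 4) = floor(2.25) = 2
Counting from index 0 in the sorted data, the element at index 2 is 33.
Final answer: 33


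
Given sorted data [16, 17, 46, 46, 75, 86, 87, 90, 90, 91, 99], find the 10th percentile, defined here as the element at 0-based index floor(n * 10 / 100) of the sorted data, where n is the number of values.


The dataset has n = 11 elements.
Index = floor(11 * 10 / 100) = floor(110 / 100) = floor(1.1) = 1
Counting from index 0 in the sorted data, the element at index 1 is 17.
Final answer: 17


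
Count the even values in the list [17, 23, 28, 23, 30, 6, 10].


Check each element:
  17 is odd
  23 is odd
  28 is even
  23 is odd
  30 is even
  6 is even
  10 is even
Evens: [28, 30, 6, 10]
Count of evens = 4
Final answer: 4


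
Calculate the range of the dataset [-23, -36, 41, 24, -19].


Maximum value: 41
Minimum value: -36
Range = 41 - (-36) = 77
Final answer: 77


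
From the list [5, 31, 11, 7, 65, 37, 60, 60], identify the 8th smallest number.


Sort ascending: [5, 7, 11, 31, 37, 60, 60, 65]
The 8th element (1-indexed) is at index 7.
Value = 65
Final answer: 65


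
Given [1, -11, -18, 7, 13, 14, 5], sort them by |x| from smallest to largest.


Compute absolute values:
  |1| = 1
  |-11| = 11
  |-18| = 18
  |7| = 7
  |13| = 13
  |14| = 14
  |5| = 5
Absolute values in increasing order: 1 < 5 < 7 < 11 < 13 < 14 < 18
Listing the original numbers in that order gives the answer.
Final answer: [1, 5, 7, -11, 13, 14, -18]


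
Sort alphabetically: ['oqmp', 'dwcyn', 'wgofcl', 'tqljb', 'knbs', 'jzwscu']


Compare strings character by character (the first differing letter decides):
  'dwcyn' < 'jzwscu' since 'd' < 'j' at position 1
  'jzwscu' < 'knbs' since 'j' < 'k' at position 1
  'knbs' < 'oqmp' since 'k' < 'o' at position 1
  'oqmp' < 'tqljb' since 'o' < 't' at position 1
  'tqljb' < 'wgofcl' since 't' < 'w' at position 1
Chaining these comparisons gives the alphabetical order.
Final answer: ['dwcyn', 'jzwscu', 'knbs', 'oqmp', 'tqljb', 'wgofcl']


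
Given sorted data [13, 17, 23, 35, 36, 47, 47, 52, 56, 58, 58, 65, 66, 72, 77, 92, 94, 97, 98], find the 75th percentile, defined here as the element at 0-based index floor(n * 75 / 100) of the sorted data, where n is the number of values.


The dataset has n = 19 elements.
Index = floor(19 * 75 / 100) = floor(1425 / 100) = floor(14.25) = 14
Counting from index 0 in the sorted data, the element at index 14 is 77.
Final answer: 77


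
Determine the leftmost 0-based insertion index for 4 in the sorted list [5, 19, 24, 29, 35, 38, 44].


List is sorted: [5, 19, 24, 29, 35, 38, 44]
We need the leftmost position where 4 can be inserted, i.e. the first index whose element is >= 4 (or the end of the list if none is).
Binary search with low=0, high=7 (0-based indices):
  low=0, high=7, mid=3: a[3]=29 >= 4, so high = 3
  low=0, high=3, mid=1: a[1]=19 >= 4, so high = 1
  low=0, high=1, mid=0: a[0]=5 >= 4, so high = 0
Now low = high = 0, so the insertion index is 0.
Final answer: 0


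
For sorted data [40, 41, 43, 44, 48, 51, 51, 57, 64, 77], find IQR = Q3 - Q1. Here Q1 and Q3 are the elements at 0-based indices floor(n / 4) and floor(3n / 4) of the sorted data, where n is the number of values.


The data has n = 10 elements.
Q1 index = floor(10 / 4) = floor(2.5) = 2; Q3 index = floor(3 * 10 / 4) = floor(7.5) = 7
Q1 = element at index 2 = 43
Q3 = element at index 7 = 57
IQR = 57 - 43 = 14
Final answer: 14


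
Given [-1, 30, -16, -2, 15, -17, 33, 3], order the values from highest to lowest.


Original list: [-1, 30, -16, -2, 15, -17, 33, 3]
Repeatedly take the largest remaining element:
  Remaining [-1, 30, -16, -2, 15, -17, 33, 3] -> largest is 33
  Remaining [-1, 30, -16, -2, 15, -17, 3] -> largest is 30
  Remaining [-1, -16, -2, 15, -17, 3] -> largest is 15
  Remaining [-1, -16, -2, -17, 3] -> largest is 3
  Remaining [-1, -16, -2, -17] -> largest is -1
  Remaining [-16, -2, -17] -> largest is -2
  Remaining [-16, -17] -> largest is -16
  Remaining [-17] -> largest is -17
Collecting the picks in order gives the descending list.
Final answer: [33, 30, 15, 3, -1, -2, -16, -17]


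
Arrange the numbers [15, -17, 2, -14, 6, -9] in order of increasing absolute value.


Compute absolute values:
  |15| = 15
  |-17| = 17
  |2| = 2
  |-14| = 14
  |6| = 6
  |-9| = 9
Absolute values in increasing order: 2 < 6 < 9 < 14 < 15 < 17
Listing the original numbers in that order gives the answer.
Final answer: [2, 6, -9, -14, 15, -17]


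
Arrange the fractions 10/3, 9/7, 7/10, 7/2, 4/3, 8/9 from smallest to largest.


Convert to decimal for comparison:
  10/3 = 3.3333
  9/7 = 1.2857
  7/10 = 0.7
  7/2 = 3.5
  4/3 = 1.3333
  8/9 = 0.8889
Decimals in increasing order: 0.7 < 0.8889 < 1.2857 < 1.3333 < 3.3333 < 3.5
Writing each back as its fraction gives the sorted order.
Final answer: 7/10, 8/9, 9/7, 4/3, 10/3, 7/2


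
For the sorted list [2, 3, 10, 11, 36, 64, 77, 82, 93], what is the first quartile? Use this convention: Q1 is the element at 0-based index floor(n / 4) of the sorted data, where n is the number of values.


The list has n = 9 elements.
Q1 index = floor(9 / 4) = floor(2.25) = 2
Counting from index 0 in the sorted data, the element at index 2 is 10.
Final answer: 10


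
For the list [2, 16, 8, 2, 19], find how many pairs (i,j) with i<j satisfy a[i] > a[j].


For each element, count the later elements that are smaller than it:
  2 (index 0): smaller elements after it = [] -> 0
  16 (index 1): smaller elements after it = [8, 2] -> 2
  8 (index 2): smaller elements after it = [2] -> 1
  2 (index 3): smaller elements after it = [] -> 0
Total inversions = 0 + 2 + 1 + 0 = 3
Final answer: 3


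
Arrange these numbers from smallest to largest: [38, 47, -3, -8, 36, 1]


Original list: [38, 47, -3, -8, 36, 1]
Repeatedly take the smallest remaining element:
  Remaining [38, 47, -3, -8, 36, 1] -> smallest is -8
  Remaining [38, 47, -3, 36, 1] -> smallest is -3
  Remaining [38, 47, 36, 1] -> smallest is 1
  Remaining [38, 47, 36] -> smallest is 36
  Remaining [38, 47] -> smallest is 38
  Remaining [47] -> smallest is 47
Collecting the picks in order gives the sorted list.
Final answer: [-8, -3, 1, 36, 38, 47]


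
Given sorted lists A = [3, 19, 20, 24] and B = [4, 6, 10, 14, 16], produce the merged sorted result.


List A: [3, 19, 20, 24]
List B: [4, 6, 10, 14, 16]
Repeatedly compare the front elements and take the smaller:
  3 vs 4 -> take 3
  19 vs 4 -> take 4
  19 vs 6 -> take 6
  19 vs 10 -> take 10
  19 vs 14 -> take 14
  19 vs 16 -> take 16
  B is exhausted; append the rest of A: [19, 20, 24]
Final answer: [3, 4, 6, 10, 14, 16, 19, 20, 24]


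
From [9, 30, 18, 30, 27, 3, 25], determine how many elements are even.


Check each element:
  9 is odd
  30 is even
  18 is even
  30 is even
  27 is odd
  3 is odd
  25 is odd
Evens: [30, 18, 30]
Count of evens = 3
Final answer: 3


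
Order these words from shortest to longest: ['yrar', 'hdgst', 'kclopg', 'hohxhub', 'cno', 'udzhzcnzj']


Compute lengths:
  'yrar' has length 4
  'hdgst' has length 5
  'kclopg' has length 6
  'hohxhub' has length 7
  'cno' has length 3
  'udzhzcnzj' has length 9
Lengths in increasing order: 3 < 4 < 5 < 6 < 7 < 9
Listing the words in that order gives the answer.
Final answer: ['cno', 'yrar', 'hdgst', 'kclopg', 'hohxhub', 'udzhzcnzj']


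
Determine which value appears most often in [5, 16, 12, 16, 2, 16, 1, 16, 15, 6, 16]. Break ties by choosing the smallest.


Count the frequency of each value:
  1 appears 1 time(s)
  2 appears 1 time(s)
  5 appears 1 time(s)
  6 appears 1 time(s)
  12 appears 1 time(s)
  15 appears 1 time(s)
  16 appears 5 time(s)
Maximum frequency is 5.
Only 16 reaches that frequency, so it is the mode.
Final answer: 16


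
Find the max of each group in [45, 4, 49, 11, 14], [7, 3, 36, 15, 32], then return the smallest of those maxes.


Find max of each group:
  Group 1: [45, 4, 49, 11, 14] -> max = 49
  Group 2: [7, 3, 36, 15, 32] -> max = 36
Maxes: [49, 36]
Minimum of maxes = 36
Final answer: 36


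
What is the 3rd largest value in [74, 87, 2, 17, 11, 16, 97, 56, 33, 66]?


Sort descending: [97, 87, 74, 66, 56, 33, 17, 16, 11, 2]
The 3rd element (1-indexed) is at index 2.
Value = 74
Final answer: 74


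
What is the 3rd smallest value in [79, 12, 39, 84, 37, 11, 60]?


Sort ascending: [11, 12, 37, 39, 60, 79, 84]
The 3rd element (1-indexed) is at index 2.
Value = 37
Final answer: 37


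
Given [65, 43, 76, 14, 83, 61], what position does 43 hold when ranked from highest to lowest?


Sort descending: [83, 76, 65, 61, 43, 14]
Find 43 in the sorted list.
43 is at position 5.
Final answer: 5


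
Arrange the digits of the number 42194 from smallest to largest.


The number 42194 has digits: 4, 2, 1, 9, 4
Sorted: 1, 2, 4, 4, 9
Joining the sorted digits gives the result.
Final answer: 12449


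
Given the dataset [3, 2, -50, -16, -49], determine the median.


First, sort the list: [-50, -49, -16, 2, 3]
The list has 5 elements (odd count).
The middle index is 2 (0-based), and the element there is -16.
Final answer: -16


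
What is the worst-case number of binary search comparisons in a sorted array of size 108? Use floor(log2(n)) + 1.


Binary search halves the search space each step.
Maximum comparisons = floor(log2(108)) + 1
log2(108) = 6.7549
floor(log2(108)) = 6, so 6 + 1 = 7
Final answer: 7


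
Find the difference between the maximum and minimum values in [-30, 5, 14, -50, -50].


Maximum value: 14
Minimum value: -50
Range = 14 - (-50) = 64
Final answer: 64


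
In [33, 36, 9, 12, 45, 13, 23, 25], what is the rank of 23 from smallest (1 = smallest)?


Sort ascending: [9, 12, 13, 23, 25, 33, 36, 45]
Find 23 in the sorted list.
23 is at position 4 (1-indexed).
Final answer: 4


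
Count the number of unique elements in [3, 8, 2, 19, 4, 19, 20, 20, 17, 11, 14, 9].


List all unique values:
Distinct values: [2, 3, 4, 8, 9, 11, 14, 17, 19, 20]
Count = 10
Final answer: 10


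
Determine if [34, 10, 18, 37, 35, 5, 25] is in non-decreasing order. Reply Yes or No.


Check consecutive pairs:
  34 <= 10? False
  10 <= 18? True
  18 <= 37? True
  37 <= 35? False
  35 <= 5? False
  5 <= 25? True
3 consecutive pair(s) are out of order, so the list is not sorted.
Final answer: No


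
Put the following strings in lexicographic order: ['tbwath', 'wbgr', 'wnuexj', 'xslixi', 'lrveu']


Compare strings character by character (the first differing letter decides):
  'lrveu' < 'tbwath' since 'l' < 't' at position 1
  'tbwath' < 'wbgr' since 't' < 'w' at position 1
  'wbgr' < 'wnuexj' since 'b' < 'n' at position 2
  'wnuexj' < 'xslixi' since 'w' < 'x' at position 1
Chaining these comparisons gives the alphabetical order.
Final answer: ['lrveu', 'tbwath', 'wbgr', 'wnuexj', 'xslixi']


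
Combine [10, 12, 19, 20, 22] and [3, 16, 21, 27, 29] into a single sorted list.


List A: [10, 12, 19, 20, 22]
List B: [3, 16, 21, 27, 29]
Repeatedly compare the front elements and take the smaller:
  10 vs 3 -> take 3
  10 vs 16 -> take 10
  12 vs 16 -> take 12
  19 vs 16 -> take 16
  19 vs 21 -> take 19
  20 vs 21 -> take 20
  22 vs 21 -> take 21
  22 vs 27 -> take 22
  A is exhausted; append the rest of B: [27, 29]
Final answer: [3, 10, 12, 16, 19, 20, 21, 22, 27, 29]


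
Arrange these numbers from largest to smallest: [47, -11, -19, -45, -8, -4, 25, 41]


Original list: [47, -11, -19, -45, -8, -4, 25, 41]
Repeatedly take the largest remaining element:
  Remaining [47, -11, -19, -45, -8, -4, 25, 41] -> largest is 47
  Remaining [-11, -19, -45, -8, -4, 25, 41] -> largest is 41
  Remaining [-11, -19, -45, -8, -4, 25] -> largest is 25
  Remaining [-11, -19, -45, -8, -4] -> largest is -4
  Remaining [-11, -19, -45, -8] -> largest is -8
  Remaining [-11, -19, -45] -> largest is -11
  Remaining [-19, -45] -> largest is -19
  Remaining [-45] -> largest is -45
Collecting the picks in order gives the descending list.
Final answer: [47, 41, 25, -4, -8, -11, -19, -45]


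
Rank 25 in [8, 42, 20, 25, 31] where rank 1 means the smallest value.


Sort ascending: [8, 20, 25, 31, 42]
Find 25 in the sorted list.
25 is at position 3 (1-indexed).
Final answer: 3


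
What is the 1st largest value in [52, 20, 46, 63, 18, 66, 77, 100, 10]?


Sort descending: [100, 77, 66, 63, 52, 46, 20, 18, 10]
The 1st element (1-indexed) is at index 0.
Value = 100
Final answer: 100


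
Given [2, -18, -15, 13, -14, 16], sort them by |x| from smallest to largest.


Compute absolute values:
  |2| = 2
  |-18| = 18
  |-15| = 15
  |13| = 13
  |-14| = 14
  |16| = 16
Absolute values in increasing order: 2 < 13 < 14 < 15 < 16 < 18
Listing the original numbers in that order gives the answer.
Final answer: [2, 13, -14, -15, 16, -18]


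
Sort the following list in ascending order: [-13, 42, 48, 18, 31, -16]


Original list: [-13, 42, 48, 18, 31, -16]
Repeatedly take the smallest remaining element:
  Remaining [-13, 42, 48, 18, 31, -16] -> smallest is -16
  Remaining [-13, 42, 48, 18, 31] -> smallest is -13
  Remaining [42, 48, 18, 31] -> smallest is 18
  Remaining [42, 48, 31] -> smallest is 31
  Remaining [42, 48] -> smallest is 42
  Remaining [48] -> smallest is 48
Collecting the picks in order gives the sorted list.
Final answer: [-16, -13, 18, 31, 42, 48]


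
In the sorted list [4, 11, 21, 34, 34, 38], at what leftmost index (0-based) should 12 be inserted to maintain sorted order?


List is sorted: [4, 11, 21, 34, 34, 38]
We need the leftmost position where 12 can be inserted, i.e. the first index whose element is >= 12 (or the end of the list if none is).
Binary search with low=0, high=6 (0-based indices):
  low=0, high=6, mid=3: a[3]=34 >= 12, so high = 3
  low=0, high=3, mid=1: a[1]=11 < 12, so low = 2
  low=2, high=3, mid=2: a[2]=21 >= 12, so high = 2
Now low = high = 2, so the insertion index is 2.
Final answer: 2


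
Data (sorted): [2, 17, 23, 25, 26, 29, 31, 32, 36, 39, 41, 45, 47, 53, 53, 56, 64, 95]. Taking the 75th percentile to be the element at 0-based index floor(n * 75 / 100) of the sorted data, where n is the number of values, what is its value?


The dataset has n = 18 elements.
Index = floor(18 * 75 / 100) = floor(1350 / 100) = floor(13.5) = 13
Counting from index 0 in the sorted data, the element at index 13 is 53.
Final answer: 53


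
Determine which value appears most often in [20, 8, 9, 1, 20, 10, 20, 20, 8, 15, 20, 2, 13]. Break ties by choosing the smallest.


Count the frequency of each value:
  1 appears 1 time(s)
  2 appears 1 time(s)
  8 appears 2 time(s)
  9 appears 1 time(s)
  10 appears 1 time(s)
  13 appears 1 time(s)
  15 appears 1 time(s)
  20 appears 5 time(s)
Maximum frequency is 5.
Only 20 reaches that frequency, so it is the mode.
Final answer: 20


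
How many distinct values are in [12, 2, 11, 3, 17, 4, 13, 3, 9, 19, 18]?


List all unique values:
Distinct values: [2, 3, 4, 9, 11, 12, 13, 17, 18, 19]
Count = 10
Final answer: 10


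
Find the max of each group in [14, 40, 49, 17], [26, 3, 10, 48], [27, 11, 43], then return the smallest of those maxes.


Find max of each group:
  Group 1: [14, 40, 49, 17] -> max = 49
  Group 2: [26, 3, 10, 48] -> max = 48
  Group 3: [27, 11, 43] -> max = 43
Maxes: [49, 48, 43]
Minimum of maxes = 43
Final answer: 43


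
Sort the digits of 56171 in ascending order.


The number 56171 has digits: 5, 6, 1, 7, 1
Sorted: 1, 1, 5, 6, 7
Joining the sorted digits gives the result.
Final answer: 11567


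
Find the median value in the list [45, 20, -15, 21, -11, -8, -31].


First, sort the list: [-31, -15, -11, -8, 20, 21, 45]
The list has 7 elements (odd count).
The middle index is 3 (0-based), and the element there is -8.
Final answer: -8


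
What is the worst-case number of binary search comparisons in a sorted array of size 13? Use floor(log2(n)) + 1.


Binary search halves the search space each step.
Maximum comparisons = floor(log2(13)) + 1
log2(13) = 3.7004
floor(log2(13)) = 3, so 3 + 1 = 4
Final answer: 4


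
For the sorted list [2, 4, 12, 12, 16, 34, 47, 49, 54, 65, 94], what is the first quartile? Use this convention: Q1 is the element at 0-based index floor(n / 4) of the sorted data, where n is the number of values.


The list has n = 11 elements.
Q1 index = floor(11 / 4) = floor(2.75) = 2
Counting from index 0 in the sorted data, the element at index 2 is 12.
Final answer: 12


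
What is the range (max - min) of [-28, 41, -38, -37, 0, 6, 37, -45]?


Maximum value: 41
Minimum value: -45
Range = 41 - (-45) = 86
Final answer: 86


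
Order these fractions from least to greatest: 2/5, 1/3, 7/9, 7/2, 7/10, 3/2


Convert to decimal for comparison:
  2/5 = 0.4
  1/3 = 0.3333
  7/9 = 0.7778
  7/2 = 3.5
  7/10 = 0.7
  3/2 = 1.5
Decimals in increasing order: 0.3333 < 0.4 < 0.7 < 0.7778 < 1.5 < 3.5
Writing each back as its fraction gives the sorted order.
Final answer: 1/3, 2/5, 7/10, 7/9, 3/2, 7/2


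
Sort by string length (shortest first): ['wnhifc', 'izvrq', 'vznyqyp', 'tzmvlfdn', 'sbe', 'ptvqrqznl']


Compute lengths:
  'wnhifc' has length 6
  'izvrq' has length 5
  'vznyqyp' has length 7
  'tzmvlfdn' has length 8
  'sbe' has length 3
  'ptvqrqznl' has length 9
Lengths in increasing order: 3 < 5 < 6 < 7 < 8 < 9
Listing the words in that order gives the answer.
Final answer: ['sbe', 'izvrq', 'wnhifc', 'vznyqyp', 'tzmvlfdn', 'ptvqrqznl']


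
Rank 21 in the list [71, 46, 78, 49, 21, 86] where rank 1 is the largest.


Sort descending: [86, 78, 71, 49, 46, 21]
Find 21 in the sorted list.
21 is at position 6.
Final answer: 6


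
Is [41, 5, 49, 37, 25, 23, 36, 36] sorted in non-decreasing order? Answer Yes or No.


Check consecutive pairs:
  41 <= 5? False
  5 <= 49? True
  49 <= 37? False
  37 <= 25? False
  25 <= 23? False
  23 <= 36? True
  36 <= 36? True
4 consecutive pair(s) are out of order, so the list is not sorted.
Final answer: No


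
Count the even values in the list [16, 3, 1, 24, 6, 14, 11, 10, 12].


Check each element:
  16 is even
  3 is odd
  1 is odd
  24 is even
  6 is even
  14 is even
  11 is odd
  10 is even
  12 is even
Evens: [16, 24, 6, 14, 10, 12]
Count of evens = 6
Final answer: 6


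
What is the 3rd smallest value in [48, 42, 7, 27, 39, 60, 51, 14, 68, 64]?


Sort ascending: [7, 14, 27, 39, 42, 48, 51, 60, 64, 68]
The 3rd element (1-indexed) is at index 2.
Value = 27
Final answer: 27


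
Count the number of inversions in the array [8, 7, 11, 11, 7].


For each element, count the later elements that are smaller than it:
  8 (index 0): smaller elements after it = [7, 7] -> 2
  7 (index 1): smaller elements after it = [] -> 0
  11 (index 2): smaller elements after it = [7] -> 1
  11 (index 3): smaller elements after it = [7] -> 1
Total inversions = 2 + 0 + 1 + 1 = 4
Final answer: 4


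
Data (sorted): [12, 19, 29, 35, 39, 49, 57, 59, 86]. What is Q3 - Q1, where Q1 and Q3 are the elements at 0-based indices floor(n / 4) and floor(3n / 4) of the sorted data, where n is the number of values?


The data has n = 9 elements.
Q1 index = floor(9 / 4) = floor(2.25) = 2; Q3 index = floor(3 * 9 / 4) = floor(6.75) = 6
Q1 = element at index 2 = 29
Q3 = element at index 6 = 57
IQR = 57 - 29 = 28
Final answer: 28


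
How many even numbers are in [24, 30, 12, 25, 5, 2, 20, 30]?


Check each element:
  24 is even
  30 is even
  12 is even
  25 is odd
  5 is odd
  2 is even
  20 is even
  30 is even
Evens: [24, 30, 12, 2, 20, 30]
Count of evens = 6
Final answer: 6


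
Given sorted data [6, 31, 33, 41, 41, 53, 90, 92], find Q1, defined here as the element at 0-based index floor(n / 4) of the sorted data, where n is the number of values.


The list has n = 8 elements.
Q1 index = floor(8 / 4) = floor(2) = 2
Counting from index 0 in the sorted data, the element at index 2 is 33.
Final answer: 33


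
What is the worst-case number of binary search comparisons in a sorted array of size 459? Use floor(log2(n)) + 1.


Binary search halves the search space each step.
Maximum comparisons = floor(log2(459)) + 1
log2(459) = 8.8424
floor(log2(459)) = 8, so 8 + 1 = 9
Final answer: 9


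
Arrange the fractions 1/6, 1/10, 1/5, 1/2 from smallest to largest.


Convert to decimal for comparison:
  1/6 = 0.1667
  1/10 = 0.1
  1/5 = 0.2
  1/2 = 0.5
Decimals in increasing order: 0.1 < 0.1667 < 0.2 < 0.5
Writing each back as its fraction gives the sorted order.
Final answer: 1/10, 1/6, 1/5, 1/2


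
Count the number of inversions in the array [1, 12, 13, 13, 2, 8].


For each element, count the later elements that are smaller than it:
  1 (index 0): smaller elements after it = [] -> 0
  12 (index 1): smaller elements after it = [2, 8] -> 2
  13 (index 2): smaller elements after it = [2, 8] -> 2
  13 (index 3): smaller elements after it = [2, 8] -> 2
  2 (index 4): smaller elements after it = [] -> 0
Total inversions = 0 + 2 + 2 + 2 + 0 = 6
Final answer: 6


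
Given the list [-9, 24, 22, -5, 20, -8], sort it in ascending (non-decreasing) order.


Original list: [-9, 24, 22, -5, 20, -8]
Repeatedly take the smallest remaining element:
  Remaining [-9, 24, 22, -5, 20, -8] -> smallest is -9
  Remaining [24, 22, -5, 20, -8] -> smallest is -8
  Remaining [24, 22, -5, 20] -> smallest is -5
  Remaining [24, 22, 20] -> smallest is 20
  Remaining [24, 22] -> smallest is 22
  Remaining [24] -> smallest is 24
Collecting the picks in order gives the sorted list.
Final answer: [-9, -8, -5, 20, 22, 24]


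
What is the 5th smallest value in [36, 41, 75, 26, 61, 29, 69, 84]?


Sort ascending: [26, 29, 36, 41, 61, 69, 75, 84]
The 5th element (1-indexed) is at index 4.
Value = 61
Final answer: 61


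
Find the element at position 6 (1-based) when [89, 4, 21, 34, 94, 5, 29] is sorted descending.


Sort descending: [94, 89, 34, 29, 21, 5, 4]
The 6th element (1-indexed) is at index 5.
Value = 5
Final answer: 5


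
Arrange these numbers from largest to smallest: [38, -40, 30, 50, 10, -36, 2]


Original list: [38, -40, 30, 50, 10, -36, 2]
Repeatedly take the largest remaining element:
  Remaining [38, -40, 30, 50, 10, -36, 2] -> largest is 50
  Remaining [38, -40, 30, 10, -36, 2] -> largest is 38
  Remaining [-40, 30, 10, -36, 2] -> largest is 30
  Remaining [-40, 10, -36, 2] -> largest is 10
  Remaining [-40, -36, 2] -> largest is 2
  Remaining [-40, -36] -> largest is -36
  Remaining [-40] -> largest is -40
Collecting the picks in order gives the descending list.
Final answer: [50, 38, 30, 10, 2, -36, -40]


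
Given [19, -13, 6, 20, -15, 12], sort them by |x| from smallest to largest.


Compute absolute values:
  |19| = 19
  |-13| = 13
  |6| = 6
  |20| = 20
  |-15| = 15
  |12| = 12
Absolute values in increasing order: 6 < 12 < 13 < 15 < 19 < 20
Listing the original numbers in that order gives the answer.
Final answer: [6, 12, -13, -15, 19, 20]


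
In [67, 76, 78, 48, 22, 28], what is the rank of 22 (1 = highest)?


Sort descending: [78, 76, 67, 48, 28, 22]
Find 22 in the sorted list.
22 is at position 6.
Final answer: 6


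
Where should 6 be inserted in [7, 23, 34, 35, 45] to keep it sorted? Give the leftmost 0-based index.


List is sorted: [7, 23, 34, 35, 45]
We need the leftmost position where 6 can be inserted, i.e. the first index whose element is >= 6 (or the end of the list if none is).
Binary search with low=0, high=5 (0-based indices):
  low=0, high=5, mid=2: a[2]=34 >= 6, so high = 2
  low=0, high=2, mid=1: a[1]=23 >= 6, so high = 1
  low=0, high=1, mid=0: a[0]=7 >= 6, so high = 0
Now low = high = 0, so the insertion index is 0.
Final answer: 0


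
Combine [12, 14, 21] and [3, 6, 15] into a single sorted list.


List A: [12, 14, 21]
List B: [3, 6, 15]
Repeatedly compare the front elements and take the smaller:
  12 vs 3 -> take 3
  12 vs 6 -> take 6
  12 vs 15 -> take 12
  14 vs 15 -> take 14
  21 vs 15 -> take 15
  B is exhausted; append the rest of A: [21]
Final answer: [3, 6, 12, 14, 15, 21]


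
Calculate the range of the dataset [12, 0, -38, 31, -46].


Maximum value: 31
Minimum value: -46
Range = 31 - (-46) = 77
Final answer: 77


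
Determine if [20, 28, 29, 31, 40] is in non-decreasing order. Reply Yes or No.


Check consecutive pairs:
  20 <= 28? True
  28 <= 29? True
  29 <= 31? True
  31 <= 40? True
Every consecutive pair is in order, so the list is non-decreasing.
Final answer: Yes


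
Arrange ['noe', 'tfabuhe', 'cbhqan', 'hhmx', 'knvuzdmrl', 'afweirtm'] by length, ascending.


Compute lengths:
  'noe' has length 3
  'tfabuhe' has length 7
  'cbhqan' has length 6
  'hhmx' has length 4
  'knvuzdmrl' has length 9
  'afweirtm' has length 8
Lengths in increasing order: 3 < 4 < 6 < 7 < 8 < 9
Listing the words in that order gives the answer.
Final answer: ['noe', 'hhmx', 'cbhqan', 'tfabuhe', 'afweirtm', 'knvuzdmrl']
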